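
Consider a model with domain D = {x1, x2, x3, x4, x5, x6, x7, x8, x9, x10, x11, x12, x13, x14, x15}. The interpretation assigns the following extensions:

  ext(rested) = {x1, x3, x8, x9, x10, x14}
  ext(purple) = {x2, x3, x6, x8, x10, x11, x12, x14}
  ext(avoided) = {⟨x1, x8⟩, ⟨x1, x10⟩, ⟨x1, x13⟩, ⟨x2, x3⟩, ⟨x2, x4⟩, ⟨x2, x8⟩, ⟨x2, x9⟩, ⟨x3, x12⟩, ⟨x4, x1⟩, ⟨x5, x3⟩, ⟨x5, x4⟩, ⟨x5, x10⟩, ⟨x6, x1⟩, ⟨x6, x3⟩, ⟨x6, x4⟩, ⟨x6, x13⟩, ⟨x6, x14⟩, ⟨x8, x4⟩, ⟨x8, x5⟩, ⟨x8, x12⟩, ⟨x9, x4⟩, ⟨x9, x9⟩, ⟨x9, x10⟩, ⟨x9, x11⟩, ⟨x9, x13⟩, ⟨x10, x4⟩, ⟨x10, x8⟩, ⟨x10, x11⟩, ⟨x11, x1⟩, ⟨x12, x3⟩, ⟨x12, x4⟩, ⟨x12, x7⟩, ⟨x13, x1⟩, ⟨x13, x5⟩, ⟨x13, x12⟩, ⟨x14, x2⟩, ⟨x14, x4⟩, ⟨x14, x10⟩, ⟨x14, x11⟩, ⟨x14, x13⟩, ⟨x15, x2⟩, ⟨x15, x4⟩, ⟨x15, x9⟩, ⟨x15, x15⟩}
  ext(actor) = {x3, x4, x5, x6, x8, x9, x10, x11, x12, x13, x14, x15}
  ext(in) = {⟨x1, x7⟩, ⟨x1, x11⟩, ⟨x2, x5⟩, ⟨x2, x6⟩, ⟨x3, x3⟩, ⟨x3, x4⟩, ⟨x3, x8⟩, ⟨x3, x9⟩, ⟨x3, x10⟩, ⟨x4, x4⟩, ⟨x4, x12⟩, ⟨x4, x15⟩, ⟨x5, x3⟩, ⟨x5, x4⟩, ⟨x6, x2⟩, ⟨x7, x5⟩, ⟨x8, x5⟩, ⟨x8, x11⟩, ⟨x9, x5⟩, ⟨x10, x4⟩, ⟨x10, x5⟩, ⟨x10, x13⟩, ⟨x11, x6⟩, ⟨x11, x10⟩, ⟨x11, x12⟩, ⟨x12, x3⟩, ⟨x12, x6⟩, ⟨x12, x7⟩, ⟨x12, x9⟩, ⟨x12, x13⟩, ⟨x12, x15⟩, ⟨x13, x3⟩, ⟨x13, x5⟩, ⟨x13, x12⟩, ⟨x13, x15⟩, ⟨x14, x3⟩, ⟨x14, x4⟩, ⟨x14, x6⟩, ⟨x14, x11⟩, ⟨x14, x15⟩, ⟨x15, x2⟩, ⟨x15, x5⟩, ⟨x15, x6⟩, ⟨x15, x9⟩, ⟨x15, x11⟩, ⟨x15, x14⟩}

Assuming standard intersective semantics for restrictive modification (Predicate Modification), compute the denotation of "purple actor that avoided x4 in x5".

{x8, x10}

⟦that avoided x4⟧ = {x : ⟨x, x4⟩ ∈ ⟦avoided⟧} = {x2, x5, x6, x8, x9, x10, x12, x14, x15}
⟦in x5⟧ = {x : ⟨x, x5⟩ ∈ ⟦in⟧} = {x2, x7, x8, x9, x10, x13, x15}
⟦actor⟧ = {x3, x4, x5, x6, x8, x9, x10, x11, x12, x13, x14, x15}
… ∩ ⟦that avoided x4⟧ = {x3, x4, x5, x6, x8, x9, x10, x11, x12, x13, x14, x15} ∩ {x2, x5, x6, x8, x9, x10, x12, x14, x15} = {x5, x6, x8, x9, x10, x12, x14, x15}
… ∩ ⟦in x5⟧ = {x5, x6, x8, x9, x10, x12, x14, x15} ∩ {x2, x7, x8, x9, x10, x13, x15} = {x8, x9, x10, x15}
… ∩ ⟦purple⟧ = {x8, x9, x10, x15} ∩ {x2, x3, x6, x8, x10, x11, x12, x14} = {x8, x10}
So ⟦purple actor that avoided x4 in x5⟧ = {x8, x10}.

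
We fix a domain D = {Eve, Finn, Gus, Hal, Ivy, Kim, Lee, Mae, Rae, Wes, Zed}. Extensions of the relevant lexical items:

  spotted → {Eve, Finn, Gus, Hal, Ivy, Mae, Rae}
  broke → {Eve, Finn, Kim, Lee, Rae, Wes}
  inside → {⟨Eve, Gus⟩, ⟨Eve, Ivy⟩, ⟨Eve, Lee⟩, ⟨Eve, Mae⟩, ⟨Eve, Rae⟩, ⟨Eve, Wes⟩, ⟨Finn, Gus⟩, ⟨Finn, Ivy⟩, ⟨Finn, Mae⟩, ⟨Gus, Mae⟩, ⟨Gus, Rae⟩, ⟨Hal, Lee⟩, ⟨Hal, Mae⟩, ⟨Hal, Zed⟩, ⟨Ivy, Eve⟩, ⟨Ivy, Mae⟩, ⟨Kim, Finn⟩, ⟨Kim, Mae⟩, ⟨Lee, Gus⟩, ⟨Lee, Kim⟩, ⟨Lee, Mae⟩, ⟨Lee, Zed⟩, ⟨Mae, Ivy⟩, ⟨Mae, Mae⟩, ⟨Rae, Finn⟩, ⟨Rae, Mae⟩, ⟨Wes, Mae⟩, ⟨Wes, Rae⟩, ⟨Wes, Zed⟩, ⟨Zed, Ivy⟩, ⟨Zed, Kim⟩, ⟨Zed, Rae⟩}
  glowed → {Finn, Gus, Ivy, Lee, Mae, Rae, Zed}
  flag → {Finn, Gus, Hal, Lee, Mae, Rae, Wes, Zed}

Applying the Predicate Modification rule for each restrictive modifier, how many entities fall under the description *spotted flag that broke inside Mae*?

2

⟦that broke⟧ = ⟦broke⟧ = {Eve, Finn, Kim, Lee, Rae, Wes}
⟦inside Mae⟧ = {x : ⟨x, Mae⟩ ∈ ⟦inside⟧} = {Eve, Finn, Gus, Hal, Ivy, Kim, Lee, Mae, Rae, Wes}
⟦flag⟧ = {Finn, Gus, Hal, Lee, Mae, Rae, Wes, Zed}
… ∩ ⟦that broke⟧ = {Finn, Gus, Hal, Lee, Mae, Rae, Wes, Zed} ∩ {Eve, Finn, Kim, Lee, Rae, Wes} = {Finn, Lee, Rae, Wes}
… ∩ ⟦inside Mae⟧ = {Finn, Lee, Rae, Wes} ∩ {Eve, Finn, Gus, Hal, Ivy, Kim, Lee, Mae, Rae, Wes} = {Finn, Lee, Rae, Wes}
… ∩ ⟦spotted⟧ = {Finn, Lee, Rae, Wes} ∩ {Eve, Finn, Gus, Hal, Ivy, Mae, Rae} = {Finn, Rae}
⟦spotted flag that broke inside Mae⟧ = {Finn, Rae}, so the cardinality is 2.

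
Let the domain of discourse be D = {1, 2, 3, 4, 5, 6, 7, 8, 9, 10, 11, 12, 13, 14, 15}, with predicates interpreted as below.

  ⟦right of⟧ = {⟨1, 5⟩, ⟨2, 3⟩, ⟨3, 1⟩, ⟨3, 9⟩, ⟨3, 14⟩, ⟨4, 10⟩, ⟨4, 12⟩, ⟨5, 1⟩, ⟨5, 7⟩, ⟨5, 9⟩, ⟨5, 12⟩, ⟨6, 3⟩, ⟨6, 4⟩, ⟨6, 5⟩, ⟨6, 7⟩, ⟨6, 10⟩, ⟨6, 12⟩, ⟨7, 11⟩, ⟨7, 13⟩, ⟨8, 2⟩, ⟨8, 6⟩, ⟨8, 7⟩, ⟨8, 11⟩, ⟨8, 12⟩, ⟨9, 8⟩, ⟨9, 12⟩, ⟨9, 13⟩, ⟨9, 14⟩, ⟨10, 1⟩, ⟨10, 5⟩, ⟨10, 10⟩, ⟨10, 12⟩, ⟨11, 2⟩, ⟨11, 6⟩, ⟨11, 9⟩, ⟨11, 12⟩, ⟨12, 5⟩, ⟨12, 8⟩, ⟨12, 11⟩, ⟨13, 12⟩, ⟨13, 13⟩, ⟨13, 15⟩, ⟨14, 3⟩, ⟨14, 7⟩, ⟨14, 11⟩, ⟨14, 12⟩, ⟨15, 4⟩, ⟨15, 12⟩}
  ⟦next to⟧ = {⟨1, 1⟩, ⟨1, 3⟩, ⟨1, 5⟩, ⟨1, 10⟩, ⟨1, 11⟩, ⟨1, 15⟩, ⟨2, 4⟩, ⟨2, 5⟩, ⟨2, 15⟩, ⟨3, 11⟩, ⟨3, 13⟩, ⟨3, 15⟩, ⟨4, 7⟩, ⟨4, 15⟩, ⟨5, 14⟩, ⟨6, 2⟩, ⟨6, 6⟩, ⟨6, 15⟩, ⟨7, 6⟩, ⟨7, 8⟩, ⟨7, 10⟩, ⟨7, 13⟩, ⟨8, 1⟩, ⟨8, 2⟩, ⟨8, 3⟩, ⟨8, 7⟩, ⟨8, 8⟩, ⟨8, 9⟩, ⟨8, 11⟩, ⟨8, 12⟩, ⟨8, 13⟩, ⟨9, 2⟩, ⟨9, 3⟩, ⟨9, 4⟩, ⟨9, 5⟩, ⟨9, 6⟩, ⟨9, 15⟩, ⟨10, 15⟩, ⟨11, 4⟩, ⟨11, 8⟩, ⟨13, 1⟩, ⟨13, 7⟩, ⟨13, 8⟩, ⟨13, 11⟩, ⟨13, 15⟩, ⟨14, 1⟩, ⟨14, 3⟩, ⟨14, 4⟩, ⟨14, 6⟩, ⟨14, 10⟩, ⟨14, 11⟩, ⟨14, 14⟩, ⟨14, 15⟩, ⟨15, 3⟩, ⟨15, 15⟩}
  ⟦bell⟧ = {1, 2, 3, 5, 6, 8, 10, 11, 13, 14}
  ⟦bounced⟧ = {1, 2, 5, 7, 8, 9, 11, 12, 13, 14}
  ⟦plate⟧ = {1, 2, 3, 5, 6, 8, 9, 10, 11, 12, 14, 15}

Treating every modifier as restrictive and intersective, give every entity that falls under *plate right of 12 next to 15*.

⟦right of 12⟧ = {x : ⟨x, 12⟩ ∈ ⟦right of⟧} = {4, 5, 6, 8, 9, 10, 11, 13, 14, 15}
⟦next to 15⟧ = {x : ⟨x, 15⟩ ∈ ⟦next to⟧} = {1, 2, 3, 4, 6, 9, 10, 13, 14, 15}
⟦plate⟧ = {1, 2, 3, 5, 6, 8, 9, 10, 11, 12, 14, 15}
… ∩ ⟦right of 12⟧ = {1, 2, 3, 5, 6, 8, 9, 10, 11, 12, 14, 15} ∩ {4, 5, 6, 8, 9, 10, 11, 13, 14, 15} = {5, 6, 8, 9, 10, 11, 14, 15}
… ∩ ⟦next to 15⟧ = {5, 6, 8, 9, 10, 11, 14, 15} ∩ {1, 2, 3, 4, 6, 9, 10, 13, 14, 15} = {6, 9, 10, 14, 15}
So ⟦plate right of 12 next to 15⟧ = {6, 9, 10, 14, 15}.

{6, 9, 10, 14, 15}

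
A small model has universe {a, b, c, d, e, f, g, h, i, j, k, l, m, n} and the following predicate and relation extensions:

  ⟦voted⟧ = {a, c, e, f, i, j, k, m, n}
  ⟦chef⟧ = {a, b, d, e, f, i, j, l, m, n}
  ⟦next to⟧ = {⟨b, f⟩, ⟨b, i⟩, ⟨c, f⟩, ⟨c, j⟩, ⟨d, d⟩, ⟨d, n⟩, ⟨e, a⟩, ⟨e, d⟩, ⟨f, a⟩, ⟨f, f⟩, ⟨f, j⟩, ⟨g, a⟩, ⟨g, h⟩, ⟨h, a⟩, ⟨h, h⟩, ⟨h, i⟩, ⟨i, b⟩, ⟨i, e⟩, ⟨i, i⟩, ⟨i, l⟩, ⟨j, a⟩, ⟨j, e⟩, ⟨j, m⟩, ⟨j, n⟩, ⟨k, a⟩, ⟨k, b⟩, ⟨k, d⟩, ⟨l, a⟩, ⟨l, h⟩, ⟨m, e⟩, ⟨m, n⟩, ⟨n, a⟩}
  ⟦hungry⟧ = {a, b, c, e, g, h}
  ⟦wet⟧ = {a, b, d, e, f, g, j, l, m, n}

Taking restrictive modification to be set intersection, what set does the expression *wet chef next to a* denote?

{e, f, j, l, n}

⟦next to a⟧ = {x : ⟨x, a⟩ ∈ ⟦next to⟧} = {e, f, g, h, j, k, l, n}
⟦chef⟧ = {a, b, d, e, f, i, j, l, m, n}
… ∩ ⟦next to a⟧ = {a, b, d, e, f, i, j, l, m, n} ∩ {e, f, g, h, j, k, l, n} = {e, f, j, l, n}
… ∩ ⟦wet⟧ = {e, f, j, l, n} ∩ {a, b, d, e, f, g, j, l, m, n} = {e, f, j, l, n}
So ⟦wet chef next to a⟧ = {e, f, j, l, n}.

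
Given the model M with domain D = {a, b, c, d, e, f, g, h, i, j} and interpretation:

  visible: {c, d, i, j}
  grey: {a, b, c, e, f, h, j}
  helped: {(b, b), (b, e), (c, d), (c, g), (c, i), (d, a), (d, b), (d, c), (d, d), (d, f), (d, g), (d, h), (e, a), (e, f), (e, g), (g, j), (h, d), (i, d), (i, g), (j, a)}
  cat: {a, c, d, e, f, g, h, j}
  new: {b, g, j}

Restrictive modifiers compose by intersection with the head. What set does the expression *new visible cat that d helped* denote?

⟦that d helped⟧ = {x : ⟨d, x⟩ ∈ ⟦helped⟧} = {a, b, c, d, f, g, h}
⟦cat⟧ = {a, c, d, e, f, g, h, j}
… ∩ ⟦that d helped⟧ = {a, c, d, e, f, g, h, j} ∩ {a, b, c, d, f, g, h} = {a, c, d, f, g, h}
… ∩ ⟦new⟧ = {a, c, d, f, g, h} ∩ {b, g, j} = {g}
… ∩ ⟦visible⟧ = {g} ∩ {c, d, i, j} = ∅
So ⟦new visible cat that d helped⟧ = {}.

{}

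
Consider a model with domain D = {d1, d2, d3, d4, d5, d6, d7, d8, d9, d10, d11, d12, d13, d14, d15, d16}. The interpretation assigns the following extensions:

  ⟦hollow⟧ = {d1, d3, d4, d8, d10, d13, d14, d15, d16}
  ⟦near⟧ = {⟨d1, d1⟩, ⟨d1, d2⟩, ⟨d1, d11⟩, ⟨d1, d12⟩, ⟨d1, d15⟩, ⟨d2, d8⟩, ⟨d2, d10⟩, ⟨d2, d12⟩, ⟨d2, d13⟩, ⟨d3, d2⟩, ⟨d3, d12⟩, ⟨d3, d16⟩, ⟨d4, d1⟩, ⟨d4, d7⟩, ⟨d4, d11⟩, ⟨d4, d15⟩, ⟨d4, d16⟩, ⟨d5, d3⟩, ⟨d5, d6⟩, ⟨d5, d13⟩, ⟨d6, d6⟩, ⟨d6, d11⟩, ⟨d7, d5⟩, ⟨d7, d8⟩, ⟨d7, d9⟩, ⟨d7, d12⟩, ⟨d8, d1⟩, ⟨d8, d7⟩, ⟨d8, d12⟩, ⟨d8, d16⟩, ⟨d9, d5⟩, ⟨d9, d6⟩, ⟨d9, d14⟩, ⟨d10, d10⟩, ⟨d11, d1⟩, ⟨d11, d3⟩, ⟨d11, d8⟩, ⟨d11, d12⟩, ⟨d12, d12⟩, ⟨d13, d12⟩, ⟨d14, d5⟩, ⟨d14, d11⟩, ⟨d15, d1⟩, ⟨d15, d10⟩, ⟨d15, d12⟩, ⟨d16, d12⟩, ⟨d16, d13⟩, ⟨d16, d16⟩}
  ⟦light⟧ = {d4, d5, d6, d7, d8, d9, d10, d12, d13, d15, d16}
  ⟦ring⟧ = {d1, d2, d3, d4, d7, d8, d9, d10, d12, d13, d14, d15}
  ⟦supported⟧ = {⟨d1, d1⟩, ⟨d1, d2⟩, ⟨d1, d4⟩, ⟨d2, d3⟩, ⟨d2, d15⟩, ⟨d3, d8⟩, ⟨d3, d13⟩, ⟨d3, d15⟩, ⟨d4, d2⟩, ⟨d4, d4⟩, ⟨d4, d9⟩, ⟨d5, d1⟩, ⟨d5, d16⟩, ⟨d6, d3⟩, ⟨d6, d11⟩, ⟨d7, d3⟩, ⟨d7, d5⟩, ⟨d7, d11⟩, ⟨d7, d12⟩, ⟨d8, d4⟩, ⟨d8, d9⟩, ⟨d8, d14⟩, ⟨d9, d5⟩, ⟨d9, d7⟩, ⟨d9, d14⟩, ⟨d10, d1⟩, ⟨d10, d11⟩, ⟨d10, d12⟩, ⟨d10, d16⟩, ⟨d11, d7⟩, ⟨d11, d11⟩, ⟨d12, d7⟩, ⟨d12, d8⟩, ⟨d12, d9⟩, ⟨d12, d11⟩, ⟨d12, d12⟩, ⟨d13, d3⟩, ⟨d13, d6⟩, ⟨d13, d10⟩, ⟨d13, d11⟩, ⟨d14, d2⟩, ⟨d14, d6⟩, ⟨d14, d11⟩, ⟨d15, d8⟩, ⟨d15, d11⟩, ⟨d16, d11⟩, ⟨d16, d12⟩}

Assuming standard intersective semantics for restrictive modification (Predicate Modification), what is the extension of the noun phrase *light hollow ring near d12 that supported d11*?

{d13, d15}

⟦near d12⟧ = {x : ⟨x, d12⟩ ∈ ⟦near⟧} = {d1, d2, d3, d7, d8, d11, d12, d13, d15, d16}
⟦that supported d11⟧ = {x : ⟨x, d11⟩ ∈ ⟦supported⟧} = {d6, d7, d10, d11, d12, d13, d14, d15, d16}
⟦ring⟧ = {d1, d2, d3, d4, d7, d8, d9, d10, d12, d13, d14, d15}
… ∩ ⟦near d12⟧ = {d1, d2, d3, d4, d7, d8, d9, d10, d12, d13, d14, d15} ∩ {d1, d2, d3, d7, d8, d11, d12, d13, d15, d16} = {d1, d2, d3, d7, d8, d12, d13, d15}
… ∩ ⟦that supported d11⟧ = {d1, d2, d3, d7, d8, d12, d13, d15} ∩ {d6, d7, d10, d11, d12, d13, d14, d15, d16} = {d7, d12, d13, d15}
… ∩ ⟦light⟧ = {d7, d12, d13, d15} ∩ {d4, d5, d6, d7, d8, d9, d10, d12, d13, d15, d16} = {d7, d12, d13, d15}
… ∩ ⟦hollow⟧ = {d7, d12, d13, d15} ∩ {d1, d3, d4, d8, d10, d13, d14, d15, d16} = {d13, d15}
So ⟦light hollow ring near d12 that supported d11⟧ = {d13, d15}.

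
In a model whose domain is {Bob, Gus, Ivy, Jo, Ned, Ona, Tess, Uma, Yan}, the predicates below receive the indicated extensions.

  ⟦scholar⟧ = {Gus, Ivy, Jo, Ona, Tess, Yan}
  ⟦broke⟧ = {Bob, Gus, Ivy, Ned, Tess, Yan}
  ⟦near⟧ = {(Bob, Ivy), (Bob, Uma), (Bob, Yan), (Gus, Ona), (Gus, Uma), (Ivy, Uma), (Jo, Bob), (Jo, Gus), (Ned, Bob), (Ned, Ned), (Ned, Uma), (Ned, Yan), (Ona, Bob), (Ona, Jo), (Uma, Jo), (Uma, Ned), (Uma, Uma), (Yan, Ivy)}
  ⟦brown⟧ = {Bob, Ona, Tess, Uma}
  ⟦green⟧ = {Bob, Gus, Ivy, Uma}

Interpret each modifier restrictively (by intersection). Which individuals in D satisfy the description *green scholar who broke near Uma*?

{Gus, Ivy}

⟦who broke⟧ = ⟦broke⟧ = {Bob, Gus, Ivy, Ned, Tess, Yan}
⟦near Uma⟧ = {x : ⟨x, Uma⟩ ∈ ⟦near⟧} = {Bob, Gus, Ivy, Ned, Uma}
⟦scholar⟧ = {Gus, Ivy, Jo, Ona, Tess, Yan}
… ∩ ⟦who broke⟧ = {Gus, Ivy, Jo, Ona, Tess, Yan} ∩ {Bob, Gus, Ivy, Ned, Tess, Yan} = {Gus, Ivy, Tess, Yan}
… ∩ ⟦near Uma⟧ = {Gus, Ivy, Tess, Yan} ∩ {Bob, Gus, Ivy, Ned, Uma} = {Gus, Ivy}
… ∩ ⟦green⟧ = {Gus, Ivy} ∩ {Bob, Gus, Ivy, Uma} = {Gus, Ivy}
So ⟦green scholar who broke near Uma⟧ = {Gus, Ivy}.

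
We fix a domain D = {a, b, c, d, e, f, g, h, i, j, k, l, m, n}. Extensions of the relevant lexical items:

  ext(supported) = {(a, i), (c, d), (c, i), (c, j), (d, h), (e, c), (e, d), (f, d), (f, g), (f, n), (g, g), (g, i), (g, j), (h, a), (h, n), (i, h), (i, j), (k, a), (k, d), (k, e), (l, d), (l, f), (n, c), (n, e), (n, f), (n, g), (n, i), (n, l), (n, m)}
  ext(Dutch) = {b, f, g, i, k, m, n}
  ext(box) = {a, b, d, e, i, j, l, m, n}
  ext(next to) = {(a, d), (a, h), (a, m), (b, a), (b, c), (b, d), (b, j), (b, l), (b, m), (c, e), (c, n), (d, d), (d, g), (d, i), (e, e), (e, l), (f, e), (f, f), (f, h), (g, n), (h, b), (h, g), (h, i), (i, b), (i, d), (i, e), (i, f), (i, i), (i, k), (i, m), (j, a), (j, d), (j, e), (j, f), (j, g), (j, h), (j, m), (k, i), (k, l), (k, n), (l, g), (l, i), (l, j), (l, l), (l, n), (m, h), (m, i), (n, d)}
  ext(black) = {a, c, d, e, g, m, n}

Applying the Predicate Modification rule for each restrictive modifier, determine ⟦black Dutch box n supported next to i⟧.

⟦n supported⟧ = {x : ⟨n, x⟩ ∈ ⟦supported⟧} = {c, e, f, g, i, l, m}
⟦next to i⟧ = {x : ⟨x, i⟩ ∈ ⟦next to⟧} = {d, h, i, k, l, m}
⟦box⟧ = {a, b, d, e, i, j, l, m, n}
… ∩ ⟦n supported⟧ = {a, b, d, e, i, j, l, m, n} ∩ {c, e, f, g, i, l, m} = {e, i, l, m}
… ∩ ⟦next to i⟧ = {e, i, l, m} ∩ {d, h, i, k, l, m} = {i, l, m}
… ∩ ⟦black⟧ = {i, l, m} ∩ {a, c, d, e, g, m, n} = {m}
… ∩ ⟦Dutch⟧ = {m} ∩ {b, f, g, i, k, m, n} = {m}
So ⟦black Dutch box n supported next to i⟧ = {m}.

{m}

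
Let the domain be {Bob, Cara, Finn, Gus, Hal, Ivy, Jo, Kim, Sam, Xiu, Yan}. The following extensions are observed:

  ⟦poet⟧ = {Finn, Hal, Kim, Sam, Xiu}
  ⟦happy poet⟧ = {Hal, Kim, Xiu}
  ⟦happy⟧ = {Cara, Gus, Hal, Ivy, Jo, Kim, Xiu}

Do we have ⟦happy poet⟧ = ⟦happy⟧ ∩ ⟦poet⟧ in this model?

⟦happy⟧ ∩ ⟦poet⟧ = {Cara, Gus, Hal, Ivy, Jo, Kim, Xiu} ∩ {Finn, Hal, Kim, Sam, Xiu} = {Hal, Kim, Xiu}
Observed ⟦happy poet⟧ = {Hal, Kim, Xiu}.
These coincide, so the modifier is intersective here.

yes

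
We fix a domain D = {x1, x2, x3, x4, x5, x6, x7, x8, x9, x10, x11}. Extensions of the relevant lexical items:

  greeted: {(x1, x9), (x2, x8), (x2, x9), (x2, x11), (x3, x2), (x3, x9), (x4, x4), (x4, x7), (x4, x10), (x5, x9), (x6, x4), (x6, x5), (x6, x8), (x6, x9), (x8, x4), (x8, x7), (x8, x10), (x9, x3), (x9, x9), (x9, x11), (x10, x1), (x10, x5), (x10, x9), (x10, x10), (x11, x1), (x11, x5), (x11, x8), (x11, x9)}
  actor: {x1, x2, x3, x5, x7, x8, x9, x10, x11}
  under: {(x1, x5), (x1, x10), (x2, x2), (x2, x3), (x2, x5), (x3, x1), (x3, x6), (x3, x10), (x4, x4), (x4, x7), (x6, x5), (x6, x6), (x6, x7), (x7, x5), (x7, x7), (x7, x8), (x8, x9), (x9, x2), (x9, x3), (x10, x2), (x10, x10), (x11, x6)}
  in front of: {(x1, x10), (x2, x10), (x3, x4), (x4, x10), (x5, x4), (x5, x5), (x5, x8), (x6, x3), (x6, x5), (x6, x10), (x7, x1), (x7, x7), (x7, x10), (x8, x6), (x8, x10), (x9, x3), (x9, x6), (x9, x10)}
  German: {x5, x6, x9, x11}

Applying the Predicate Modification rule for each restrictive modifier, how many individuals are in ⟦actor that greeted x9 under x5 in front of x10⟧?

2

⟦that greeted x9⟧ = {x : ⟨x, x9⟩ ∈ ⟦greeted⟧} = {x1, x2, x3, x5, x6, x9, x10, x11}
⟦under x5⟧ = {x : ⟨x, x5⟩ ∈ ⟦under⟧} = {x1, x2, x6, x7}
⟦in front of x10⟧ = {x : ⟨x, x10⟩ ∈ ⟦in front of⟧} = {x1, x2, x4, x6, x7, x8, x9}
⟦actor⟧ = {x1, x2, x3, x5, x7, x8, x9, x10, x11}
… ∩ ⟦that greeted x9⟧ = {x1, x2, x3, x5, x7, x8, x9, x10, x11} ∩ {x1, x2, x3, x5, x6, x9, x10, x11} = {x1, x2, x3, x5, x9, x10, x11}
… ∩ ⟦under x5⟧ = {x1, x2, x3, x5, x9, x10, x11} ∩ {x1, x2, x6, x7} = {x1, x2}
… ∩ ⟦in front of x10⟧ = {x1, x2} ∩ {x1, x2, x4, x6, x7, x8, x9} = {x1, x2}
⟦actor that greeted x9 under x5 in front of x10⟧ = {x1, x2}, so the cardinality is 2.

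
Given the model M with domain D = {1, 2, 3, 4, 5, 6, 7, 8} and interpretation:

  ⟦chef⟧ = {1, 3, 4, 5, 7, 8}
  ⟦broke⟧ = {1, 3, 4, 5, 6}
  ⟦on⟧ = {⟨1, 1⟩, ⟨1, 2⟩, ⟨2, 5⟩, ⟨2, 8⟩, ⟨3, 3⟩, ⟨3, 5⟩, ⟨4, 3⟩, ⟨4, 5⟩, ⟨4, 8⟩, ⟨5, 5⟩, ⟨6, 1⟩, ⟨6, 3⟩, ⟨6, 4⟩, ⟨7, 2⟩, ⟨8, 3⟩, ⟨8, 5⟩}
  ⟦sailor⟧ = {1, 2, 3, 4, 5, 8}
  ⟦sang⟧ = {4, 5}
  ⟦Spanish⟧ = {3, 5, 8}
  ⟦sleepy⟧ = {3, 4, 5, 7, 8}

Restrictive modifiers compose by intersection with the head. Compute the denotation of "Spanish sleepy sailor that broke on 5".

⟦that broke⟧ = ⟦broke⟧ = {1, 3, 4, 5, 6}
⟦on 5⟧ = {x : ⟨x, 5⟩ ∈ ⟦on⟧} = {2, 3, 4, 5, 8}
⟦sailor⟧ = {1, 2, 3, 4, 5, 8}
… ∩ ⟦that broke⟧ = {1, 2, 3, 4, 5, 8} ∩ {1, 3, 4, 5, 6} = {1, 3, 4, 5}
… ∩ ⟦on 5⟧ = {1, 3, 4, 5} ∩ {2, 3, 4, 5, 8} = {3, 4, 5}
… ∩ ⟦Spanish⟧ = {3, 4, 5} ∩ {3, 5, 8} = {3, 5}
… ∩ ⟦sleepy⟧ = {3, 5} ∩ {3, 4, 5, 7, 8} = {3, 5}
So ⟦Spanish sleepy sailor that broke on 5⟧ = {3, 5}.

{3, 5}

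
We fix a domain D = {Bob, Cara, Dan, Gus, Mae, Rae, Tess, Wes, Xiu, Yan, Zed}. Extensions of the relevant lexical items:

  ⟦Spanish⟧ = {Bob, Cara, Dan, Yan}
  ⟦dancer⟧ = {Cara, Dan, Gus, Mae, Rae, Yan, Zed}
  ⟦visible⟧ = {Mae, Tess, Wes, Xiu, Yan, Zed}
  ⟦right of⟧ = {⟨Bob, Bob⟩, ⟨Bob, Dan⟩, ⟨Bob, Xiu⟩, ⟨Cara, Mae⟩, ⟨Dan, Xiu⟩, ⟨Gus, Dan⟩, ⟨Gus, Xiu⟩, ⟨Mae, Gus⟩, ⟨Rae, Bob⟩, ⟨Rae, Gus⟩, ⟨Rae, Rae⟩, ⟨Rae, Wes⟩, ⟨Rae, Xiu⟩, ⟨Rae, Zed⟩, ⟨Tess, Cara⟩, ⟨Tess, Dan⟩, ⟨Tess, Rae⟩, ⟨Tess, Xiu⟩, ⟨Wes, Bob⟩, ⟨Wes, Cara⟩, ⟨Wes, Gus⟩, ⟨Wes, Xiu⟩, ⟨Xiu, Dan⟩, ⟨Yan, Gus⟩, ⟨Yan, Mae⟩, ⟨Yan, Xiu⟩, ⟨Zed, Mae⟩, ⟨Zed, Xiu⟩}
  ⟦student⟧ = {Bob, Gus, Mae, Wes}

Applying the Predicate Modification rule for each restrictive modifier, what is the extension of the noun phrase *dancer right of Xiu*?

⟦right of Xiu⟧ = {x : ⟨x, Xiu⟩ ∈ ⟦right of⟧} = {Bob, Dan, Gus, Rae, Tess, Wes, Yan, Zed}
⟦dancer⟧ = {Cara, Dan, Gus, Mae, Rae, Yan, Zed}
… ∩ ⟦right of Xiu⟧ = {Cara, Dan, Gus, Mae, Rae, Yan, Zed} ∩ {Bob, Dan, Gus, Rae, Tess, Wes, Yan, Zed} = {Dan, Gus, Rae, Yan, Zed}
So ⟦dancer right of Xiu⟧ = {Dan, Gus, Rae, Yan, Zed}.

{Dan, Gus, Rae, Yan, Zed}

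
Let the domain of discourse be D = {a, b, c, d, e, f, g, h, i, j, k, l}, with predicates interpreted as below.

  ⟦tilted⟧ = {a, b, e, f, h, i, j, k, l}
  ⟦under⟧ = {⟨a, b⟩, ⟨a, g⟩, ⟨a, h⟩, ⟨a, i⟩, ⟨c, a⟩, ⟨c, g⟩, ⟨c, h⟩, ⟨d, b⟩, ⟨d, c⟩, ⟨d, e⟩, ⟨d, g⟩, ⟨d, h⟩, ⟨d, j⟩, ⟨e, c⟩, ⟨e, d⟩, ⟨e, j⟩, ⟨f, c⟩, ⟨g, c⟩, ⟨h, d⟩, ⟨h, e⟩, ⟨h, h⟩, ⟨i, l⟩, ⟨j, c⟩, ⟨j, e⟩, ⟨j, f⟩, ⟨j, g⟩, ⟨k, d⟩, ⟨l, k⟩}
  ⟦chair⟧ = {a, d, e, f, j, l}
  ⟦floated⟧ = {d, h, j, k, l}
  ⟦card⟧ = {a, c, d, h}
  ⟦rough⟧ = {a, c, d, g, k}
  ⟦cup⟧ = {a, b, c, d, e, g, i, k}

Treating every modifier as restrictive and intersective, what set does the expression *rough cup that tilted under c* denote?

{ }

⟦that tilted⟧ = ⟦tilted⟧ = {a, b, e, f, h, i, j, k, l}
⟦under c⟧ = {x : ⟨x, c⟩ ∈ ⟦under⟧} = {d, e, f, g, j}
⟦cup⟧ = {a, b, c, d, e, g, i, k}
… ∩ ⟦that tilted⟧ = {a, b, c, d, e, g, i, k} ∩ {a, b, e, f, h, i, j, k, l} = {a, b, e, i, k}
… ∩ ⟦under c⟧ = {a, b, e, i, k} ∩ {d, e, f, g, j} = {e}
… ∩ ⟦rough⟧ = {e} ∩ {a, c, d, g, k} = ∅
So ⟦rough cup that tilted under c⟧ = { }.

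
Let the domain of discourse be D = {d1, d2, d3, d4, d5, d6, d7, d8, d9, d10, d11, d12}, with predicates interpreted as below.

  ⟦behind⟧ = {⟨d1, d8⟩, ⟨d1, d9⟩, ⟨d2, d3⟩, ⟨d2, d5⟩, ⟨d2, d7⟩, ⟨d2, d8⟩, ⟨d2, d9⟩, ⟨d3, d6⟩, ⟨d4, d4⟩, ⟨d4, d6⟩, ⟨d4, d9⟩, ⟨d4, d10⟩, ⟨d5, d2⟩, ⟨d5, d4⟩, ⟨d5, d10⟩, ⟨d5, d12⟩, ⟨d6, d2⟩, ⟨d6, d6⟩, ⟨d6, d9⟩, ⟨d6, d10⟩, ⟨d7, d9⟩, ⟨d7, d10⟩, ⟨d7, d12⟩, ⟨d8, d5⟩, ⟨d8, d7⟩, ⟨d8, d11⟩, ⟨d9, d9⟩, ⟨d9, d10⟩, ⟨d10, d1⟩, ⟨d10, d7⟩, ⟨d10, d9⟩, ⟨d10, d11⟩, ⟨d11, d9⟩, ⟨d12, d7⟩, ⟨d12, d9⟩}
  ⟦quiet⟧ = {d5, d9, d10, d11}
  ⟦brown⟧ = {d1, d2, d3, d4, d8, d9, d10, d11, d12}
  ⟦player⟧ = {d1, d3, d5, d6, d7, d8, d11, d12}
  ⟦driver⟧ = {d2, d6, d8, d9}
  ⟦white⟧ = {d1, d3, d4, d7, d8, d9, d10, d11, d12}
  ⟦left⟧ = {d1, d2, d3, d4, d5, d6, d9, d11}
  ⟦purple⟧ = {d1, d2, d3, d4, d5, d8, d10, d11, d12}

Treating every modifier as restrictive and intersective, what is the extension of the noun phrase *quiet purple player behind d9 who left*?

{d11}

⟦behind d9⟧ = {x : ⟨x, d9⟩ ∈ ⟦behind⟧} = {d1, d2, d4, d6, d7, d9, d10, d11, d12}
⟦who left⟧ = ⟦left⟧ = {d1, d2, d3, d4, d5, d6, d9, d11}
⟦player⟧ = {d1, d3, d5, d6, d7, d8, d11, d12}
… ∩ ⟦behind d9⟧ = {d1, d3, d5, d6, d7, d8, d11, d12} ∩ {d1, d2, d4, d6, d7, d9, d10, d11, d12} = {d1, d6, d7, d11, d12}
… ∩ ⟦who left⟧ = {d1, d6, d7, d11, d12} ∩ {d1, d2, d3, d4, d5, d6, d9, d11} = {d1, d6, d11}
… ∩ ⟦quiet⟧ = {d1, d6, d11} ∩ {d5, d9, d10, d11} = {d11}
… ∩ ⟦purple⟧ = {d11} ∩ {d1, d2, d3, d4, d5, d8, d10, d11, d12} = {d11}
So ⟦quiet purple player behind d9 who left⟧ = {d11}.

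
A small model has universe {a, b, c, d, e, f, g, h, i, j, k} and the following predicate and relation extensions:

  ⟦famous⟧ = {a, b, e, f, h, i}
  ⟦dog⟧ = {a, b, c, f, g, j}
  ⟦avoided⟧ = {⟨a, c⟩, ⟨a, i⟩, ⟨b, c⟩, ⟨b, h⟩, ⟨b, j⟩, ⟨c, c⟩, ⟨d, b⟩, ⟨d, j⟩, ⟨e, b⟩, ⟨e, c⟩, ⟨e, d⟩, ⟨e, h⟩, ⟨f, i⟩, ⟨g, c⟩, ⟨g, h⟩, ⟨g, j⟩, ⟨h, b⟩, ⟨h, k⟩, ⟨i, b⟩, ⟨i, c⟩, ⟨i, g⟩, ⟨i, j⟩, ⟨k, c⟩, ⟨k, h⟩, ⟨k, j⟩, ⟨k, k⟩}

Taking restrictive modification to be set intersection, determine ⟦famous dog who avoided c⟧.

⟦who avoided c⟧ = {x : ⟨x, c⟩ ∈ ⟦avoided⟧} = {a, b, c, e, g, i, k}
⟦dog⟧ = {a, b, c, f, g, j}
… ∩ ⟦who avoided c⟧ = {a, b, c, f, g, j} ∩ {a, b, c, e, g, i, k} = {a, b, c, g}
… ∩ ⟦famous⟧ = {a, b, c, g} ∩ {a, b, e, f, h, i} = {a, b}
So ⟦famous dog who avoided c⟧ = {a, b}.

{a, b}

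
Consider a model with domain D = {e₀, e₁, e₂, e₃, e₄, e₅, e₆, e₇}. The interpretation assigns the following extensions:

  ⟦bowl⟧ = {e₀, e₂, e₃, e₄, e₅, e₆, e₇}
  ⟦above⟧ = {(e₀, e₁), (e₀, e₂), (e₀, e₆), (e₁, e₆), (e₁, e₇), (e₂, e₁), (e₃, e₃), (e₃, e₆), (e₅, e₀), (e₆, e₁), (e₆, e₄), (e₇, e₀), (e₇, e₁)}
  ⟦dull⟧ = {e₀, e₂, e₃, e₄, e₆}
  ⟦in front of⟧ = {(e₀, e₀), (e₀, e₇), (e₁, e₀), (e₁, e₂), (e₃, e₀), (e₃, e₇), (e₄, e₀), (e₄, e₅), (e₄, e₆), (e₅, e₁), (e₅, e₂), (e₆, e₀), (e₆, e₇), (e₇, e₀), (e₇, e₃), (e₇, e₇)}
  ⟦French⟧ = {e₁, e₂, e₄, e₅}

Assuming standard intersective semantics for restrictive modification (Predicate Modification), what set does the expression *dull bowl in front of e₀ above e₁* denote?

⟦in front of e₀⟧ = {x : ⟨x, e₀⟩ ∈ ⟦in front of⟧} = {e₀, e₁, e₃, e₄, e₆, e₇}
⟦above e₁⟧ = {x : ⟨x, e₁⟩ ∈ ⟦above⟧} = {e₀, e₂, e₆, e₇}
⟦bowl⟧ = {e₀, e₂, e₃, e₄, e₅, e₆, e₇}
… ∩ ⟦in front of e₀⟧ = {e₀, e₂, e₃, e₄, e₅, e₆, e₇} ∩ {e₀, e₁, e₃, e₄, e₆, e₇} = {e₀, e₃, e₄, e₆, e₇}
… ∩ ⟦above e₁⟧ = {e₀, e₃, e₄, e₆, e₇} ∩ {e₀, e₂, e₆, e₇} = {e₀, e₆, e₇}
… ∩ ⟦dull⟧ = {e₀, e₆, e₇} ∩ {e₀, e₂, e₃, e₄, e₆} = {e₀, e₆}
So ⟦dull bowl in front of e₀ above e₁⟧ = {e₀, e₆}.

{e₀, e₆}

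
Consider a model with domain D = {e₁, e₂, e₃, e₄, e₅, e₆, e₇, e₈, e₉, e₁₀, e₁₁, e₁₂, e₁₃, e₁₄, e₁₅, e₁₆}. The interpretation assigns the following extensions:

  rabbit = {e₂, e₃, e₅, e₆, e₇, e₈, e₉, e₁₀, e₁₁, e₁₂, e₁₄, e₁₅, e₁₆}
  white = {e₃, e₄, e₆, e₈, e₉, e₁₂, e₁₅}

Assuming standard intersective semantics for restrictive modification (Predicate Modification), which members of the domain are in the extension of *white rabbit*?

{e₃, e₆, e₈, e₉, e₁₂, e₁₅}

⟦rabbit⟧ = {e₂, e₃, e₅, e₆, e₇, e₈, e₉, e₁₀, e₁₁, e₁₂, e₁₄, e₁₅, e₁₆}
… ∩ ⟦white⟧ = {e₂, e₃, e₅, e₆, e₇, e₈, e₉, e₁₀, e₁₁, e₁₂, e₁₄, e₁₅, e₁₆} ∩ {e₃, e₄, e₆, e₈, e₉, e₁₂, e₁₅} = {e₃, e₆, e₈, e₉, e₁₂, e₁₅}
So ⟦white rabbit⟧ = {e₃, e₆, e₈, e₉, e₁₂, e₁₅}.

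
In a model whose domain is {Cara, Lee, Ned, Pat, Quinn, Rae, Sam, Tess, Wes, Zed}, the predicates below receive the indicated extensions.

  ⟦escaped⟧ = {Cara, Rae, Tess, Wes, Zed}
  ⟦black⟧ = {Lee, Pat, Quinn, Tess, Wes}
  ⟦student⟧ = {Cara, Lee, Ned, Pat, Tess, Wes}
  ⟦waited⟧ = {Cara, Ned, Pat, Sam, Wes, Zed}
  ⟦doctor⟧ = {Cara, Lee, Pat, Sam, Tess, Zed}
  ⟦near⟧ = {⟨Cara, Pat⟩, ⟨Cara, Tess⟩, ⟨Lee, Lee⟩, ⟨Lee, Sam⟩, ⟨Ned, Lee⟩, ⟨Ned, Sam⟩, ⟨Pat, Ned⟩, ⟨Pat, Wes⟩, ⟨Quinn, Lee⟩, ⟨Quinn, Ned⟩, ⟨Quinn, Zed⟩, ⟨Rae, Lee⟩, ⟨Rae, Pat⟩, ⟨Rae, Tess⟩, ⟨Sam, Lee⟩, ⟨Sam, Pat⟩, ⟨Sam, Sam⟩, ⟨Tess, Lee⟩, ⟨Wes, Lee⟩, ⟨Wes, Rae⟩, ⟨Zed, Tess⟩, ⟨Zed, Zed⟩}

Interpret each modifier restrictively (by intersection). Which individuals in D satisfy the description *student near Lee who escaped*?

⟦near Lee⟧ = {x : ⟨x, Lee⟩ ∈ ⟦near⟧} = {Lee, Ned, Quinn, Rae, Sam, Tess, Wes}
⟦who escaped⟧ = ⟦escaped⟧ = {Cara, Rae, Tess, Wes, Zed}
⟦student⟧ = {Cara, Lee, Ned, Pat, Tess, Wes}
… ∩ ⟦near Lee⟧ = {Cara, Lee, Ned, Pat, Tess, Wes} ∩ {Lee, Ned, Quinn, Rae, Sam, Tess, Wes} = {Lee, Ned, Tess, Wes}
… ∩ ⟦who escaped⟧ = {Lee, Ned, Tess, Wes} ∩ {Cara, Rae, Tess, Wes, Zed} = {Tess, Wes}
So ⟦student near Lee who escaped⟧ = {Tess, Wes}.

{Tess, Wes}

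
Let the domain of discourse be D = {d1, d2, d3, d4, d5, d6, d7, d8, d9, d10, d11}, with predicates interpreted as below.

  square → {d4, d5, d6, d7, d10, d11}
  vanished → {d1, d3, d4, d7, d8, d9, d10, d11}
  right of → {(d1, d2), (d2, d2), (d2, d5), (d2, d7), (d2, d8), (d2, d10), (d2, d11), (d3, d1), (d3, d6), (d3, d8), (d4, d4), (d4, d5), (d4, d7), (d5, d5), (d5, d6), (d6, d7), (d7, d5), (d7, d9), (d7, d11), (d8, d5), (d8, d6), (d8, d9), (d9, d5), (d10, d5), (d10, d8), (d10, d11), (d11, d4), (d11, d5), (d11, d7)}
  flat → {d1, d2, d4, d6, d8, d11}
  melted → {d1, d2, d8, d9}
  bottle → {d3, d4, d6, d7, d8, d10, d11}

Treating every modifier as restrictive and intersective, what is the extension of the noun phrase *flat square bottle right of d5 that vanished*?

{d4, d11}

⟦right of d5⟧ = {x : ⟨x, d5⟩ ∈ ⟦right of⟧} = {d2, d4, d5, d7, d8, d9, d10, d11}
⟦that vanished⟧ = ⟦vanished⟧ = {d1, d3, d4, d7, d8, d9, d10, d11}
⟦bottle⟧ = {d3, d4, d6, d7, d8, d10, d11}
… ∩ ⟦right of d5⟧ = {d3, d4, d6, d7, d8, d10, d11} ∩ {d2, d4, d5, d7, d8, d9, d10, d11} = {d4, d7, d8, d10, d11}
… ∩ ⟦that vanished⟧ = {d4, d7, d8, d10, d11} ∩ {d1, d3, d4, d7, d8, d9, d10, d11} = {d4, d7, d8, d10, d11}
… ∩ ⟦flat⟧ = {d4, d7, d8, d10, d11} ∩ {d1, d2, d4, d6, d8, d11} = {d4, d8, d11}
… ∩ ⟦square⟧ = {d4, d8, d11} ∩ {d4, d5, d6, d7, d10, d11} = {d4, d11}
So ⟦flat square bottle right of d5 that vanished⟧ = {d4, d11}.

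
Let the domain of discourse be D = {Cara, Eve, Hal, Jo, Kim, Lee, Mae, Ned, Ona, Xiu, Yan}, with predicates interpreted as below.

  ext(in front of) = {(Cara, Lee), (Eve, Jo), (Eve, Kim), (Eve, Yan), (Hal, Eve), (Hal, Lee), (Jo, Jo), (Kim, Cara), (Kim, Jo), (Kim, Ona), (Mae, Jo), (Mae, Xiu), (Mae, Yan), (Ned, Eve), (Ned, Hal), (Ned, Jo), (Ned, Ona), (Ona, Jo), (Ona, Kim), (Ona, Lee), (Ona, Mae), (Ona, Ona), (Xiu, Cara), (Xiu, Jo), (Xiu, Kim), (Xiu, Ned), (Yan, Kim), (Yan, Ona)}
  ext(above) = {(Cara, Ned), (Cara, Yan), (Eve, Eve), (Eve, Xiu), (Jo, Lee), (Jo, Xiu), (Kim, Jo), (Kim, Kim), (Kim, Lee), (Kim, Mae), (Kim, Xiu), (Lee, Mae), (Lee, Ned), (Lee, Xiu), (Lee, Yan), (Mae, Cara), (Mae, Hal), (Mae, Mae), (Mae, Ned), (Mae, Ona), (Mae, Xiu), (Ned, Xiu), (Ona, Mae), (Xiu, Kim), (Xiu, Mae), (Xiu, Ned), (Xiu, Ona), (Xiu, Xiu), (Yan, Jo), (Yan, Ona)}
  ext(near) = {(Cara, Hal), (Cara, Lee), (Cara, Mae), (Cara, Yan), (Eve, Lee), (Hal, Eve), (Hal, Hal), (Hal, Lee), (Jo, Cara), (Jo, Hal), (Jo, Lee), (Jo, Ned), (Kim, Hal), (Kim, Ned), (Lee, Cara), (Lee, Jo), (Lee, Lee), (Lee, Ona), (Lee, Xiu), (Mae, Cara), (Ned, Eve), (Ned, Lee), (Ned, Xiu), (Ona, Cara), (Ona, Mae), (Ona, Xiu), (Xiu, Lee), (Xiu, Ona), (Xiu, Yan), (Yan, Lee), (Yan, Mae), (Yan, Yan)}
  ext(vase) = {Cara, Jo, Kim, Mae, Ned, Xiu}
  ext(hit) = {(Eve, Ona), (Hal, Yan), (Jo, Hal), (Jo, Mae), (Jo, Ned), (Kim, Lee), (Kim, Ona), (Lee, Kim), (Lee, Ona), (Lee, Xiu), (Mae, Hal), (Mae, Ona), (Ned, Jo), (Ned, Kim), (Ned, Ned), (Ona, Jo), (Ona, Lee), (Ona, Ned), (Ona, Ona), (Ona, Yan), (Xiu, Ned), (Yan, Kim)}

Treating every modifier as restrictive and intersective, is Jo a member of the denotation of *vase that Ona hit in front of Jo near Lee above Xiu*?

yes

⟦that Ona hit⟧ = {x : ⟨Ona, x⟩ ∈ ⟦hit⟧} = {Jo, Lee, Ned, Ona, Yan}
⟦in front of Jo⟧ = {x : ⟨x, Jo⟩ ∈ ⟦in front of⟧} = {Eve, Jo, Kim, Mae, Ned, Ona, Xiu}
⟦near Lee⟧ = {x : ⟨x, Lee⟩ ∈ ⟦near⟧} = {Cara, Eve, Hal, Jo, Lee, Ned, Xiu, Yan}
⟦above Xiu⟧ = {x : ⟨x, Xiu⟩ ∈ ⟦above⟧} = {Eve, Jo, Kim, Lee, Mae, Ned, Xiu}
⟦vase⟧ = {Cara, Jo, Kim, Mae, Ned, Xiu}
… ∩ ⟦that Ona hit⟧ = {Cara, Jo, Kim, Mae, Ned, Xiu} ∩ {Jo, Lee, Ned, Ona, Yan} = {Jo, Ned}
… ∩ ⟦in front of Jo⟧ = {Jo, Ned} ∩ {Eve, Jo, Kim, Mae, Ned, Ona, Xiu} = {Jo, Ned}
… ∩ ⟦near Lee⟧ = {Jo, Ned} ∩ {Cara, Eve, Hal, Jo, Lee, Ned, Xiu, Yan} = {Jo, Ned}
… ∩ ⟦above Xiu⟧ = {Jo, Ned} ∩ {Eve, Jo, Kim, Lee, Mae, Ned, Xiu} = {Jo, Ned}
⟦vase that Ona hit in front of Jo near Lee above Xiu⟧ = {Jo, Ned}; Jo ∈ this set.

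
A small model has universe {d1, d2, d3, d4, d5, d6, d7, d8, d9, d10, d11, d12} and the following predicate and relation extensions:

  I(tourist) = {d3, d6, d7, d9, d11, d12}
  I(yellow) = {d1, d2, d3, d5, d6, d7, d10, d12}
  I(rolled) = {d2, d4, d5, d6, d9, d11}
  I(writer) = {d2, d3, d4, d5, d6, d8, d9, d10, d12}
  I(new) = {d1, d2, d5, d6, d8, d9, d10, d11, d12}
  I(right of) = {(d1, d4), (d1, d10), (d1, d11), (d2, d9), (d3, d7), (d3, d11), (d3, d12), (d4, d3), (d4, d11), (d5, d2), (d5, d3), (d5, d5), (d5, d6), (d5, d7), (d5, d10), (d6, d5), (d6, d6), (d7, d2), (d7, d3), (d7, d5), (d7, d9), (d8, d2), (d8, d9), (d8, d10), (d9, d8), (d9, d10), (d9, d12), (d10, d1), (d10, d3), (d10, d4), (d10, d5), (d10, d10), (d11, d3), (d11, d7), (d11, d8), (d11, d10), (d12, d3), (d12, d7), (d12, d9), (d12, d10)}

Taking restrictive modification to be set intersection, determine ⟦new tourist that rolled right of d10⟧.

⟦that rolled⟧ = ⟦rolled⟧ = {d2, d4, d5, d6, d9, d11}
⟦right of d10⟧ = {x : ⟨x, d10⟩ ∈ ⟦right of⟧} = {d1, d5, d8, d9, d10, d11, d12}
⟦tourist⟧ = {d3, d6, d7, d9, d11, d12}
… ∩ ⟦that rolled⟧ = {d3, d6, d7, d9, d11, d12} ∩ {d2, d4, d5, d6, d9, d11} = {d6, d9, d11}
… ∩ ⟦right of d10⟧ = {d6, d9, d11} ∩ {d1, d5, d8, d9, d10, d11, d12} = {d9, d11}
… ∩ ⟦new⟧ = {d9, d11} ∩ {d1, d2, d5, d6, d8, d9, d10, d11, d12} = {d9, d11}
So ⟦new tourist that rolled right of d10⟧ = {d9, d11}.

{d9, d11}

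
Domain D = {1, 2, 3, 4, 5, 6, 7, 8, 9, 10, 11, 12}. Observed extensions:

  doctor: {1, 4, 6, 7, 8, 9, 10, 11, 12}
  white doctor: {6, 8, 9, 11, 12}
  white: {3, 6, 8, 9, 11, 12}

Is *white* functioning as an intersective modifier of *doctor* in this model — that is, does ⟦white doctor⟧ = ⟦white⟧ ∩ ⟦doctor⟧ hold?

⟦white⟧ ∩ ⟦doctor⟧ = {3, 6, 8, 9, 11, 12} ∩ {1, 4, 6, 7, 8, 9, 10, 11, 12} = {6, 8, 9, 11, 12}
Observed ⟦white doctor⟧ = {6, 8, 9, 11, 12}.
These coincide, so the modifier is intersective here.

yes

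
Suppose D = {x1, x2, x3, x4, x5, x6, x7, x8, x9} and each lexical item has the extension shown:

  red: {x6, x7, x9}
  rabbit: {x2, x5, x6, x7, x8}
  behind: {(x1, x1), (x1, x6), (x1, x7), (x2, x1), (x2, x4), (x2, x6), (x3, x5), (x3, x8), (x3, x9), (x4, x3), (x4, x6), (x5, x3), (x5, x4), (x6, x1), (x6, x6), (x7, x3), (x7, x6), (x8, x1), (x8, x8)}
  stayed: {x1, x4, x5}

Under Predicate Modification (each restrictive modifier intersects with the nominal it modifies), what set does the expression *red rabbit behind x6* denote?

⟦behind x6⟧ = {x : ⟨x, x6⟩ ∈ ⟦behind⟧} = {x1, x2, x4, x6, x7}
⟦rabbit⟧ = {x2, x5, x6, x7, x8}
… ∩ ⟦behind x6⟧ = {x2, x5, x6, x7, x8} ∩ {x1, x2, x4, x6, x7} = {x2, x6, x7}
… ∩ ⟦red⟧ = {x2, x6, x7} ∩ {x6, x7, x9} = {x6, x7}
So ⟦red rabbit behind x6⟧ = {x6, x7}.

{x6, x7}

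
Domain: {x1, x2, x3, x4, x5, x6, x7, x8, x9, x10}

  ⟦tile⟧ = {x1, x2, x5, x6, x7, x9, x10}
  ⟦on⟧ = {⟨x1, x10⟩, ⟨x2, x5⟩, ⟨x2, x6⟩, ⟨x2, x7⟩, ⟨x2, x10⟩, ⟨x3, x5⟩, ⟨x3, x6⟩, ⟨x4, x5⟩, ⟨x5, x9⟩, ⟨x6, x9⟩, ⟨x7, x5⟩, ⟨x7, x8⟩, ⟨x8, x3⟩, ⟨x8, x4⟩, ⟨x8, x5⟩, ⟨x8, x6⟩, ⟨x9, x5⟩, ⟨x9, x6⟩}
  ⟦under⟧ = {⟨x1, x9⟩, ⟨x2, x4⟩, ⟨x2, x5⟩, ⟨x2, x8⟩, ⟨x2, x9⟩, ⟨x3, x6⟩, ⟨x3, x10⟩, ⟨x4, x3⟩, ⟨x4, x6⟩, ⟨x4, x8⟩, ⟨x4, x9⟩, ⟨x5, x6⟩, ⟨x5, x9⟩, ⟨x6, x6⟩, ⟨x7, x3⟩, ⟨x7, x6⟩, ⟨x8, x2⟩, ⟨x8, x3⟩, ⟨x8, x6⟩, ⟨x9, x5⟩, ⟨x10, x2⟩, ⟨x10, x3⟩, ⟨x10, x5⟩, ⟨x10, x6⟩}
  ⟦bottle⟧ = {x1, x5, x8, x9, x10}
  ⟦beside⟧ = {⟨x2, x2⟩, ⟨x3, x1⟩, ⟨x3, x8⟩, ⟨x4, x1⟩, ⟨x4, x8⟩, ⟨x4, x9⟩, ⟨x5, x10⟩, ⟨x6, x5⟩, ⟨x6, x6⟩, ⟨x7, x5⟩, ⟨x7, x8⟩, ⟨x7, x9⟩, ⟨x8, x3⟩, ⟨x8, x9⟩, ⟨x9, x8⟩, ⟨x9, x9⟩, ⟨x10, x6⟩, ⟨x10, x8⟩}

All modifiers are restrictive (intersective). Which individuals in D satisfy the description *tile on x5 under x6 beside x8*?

{x7}

⟦on x5⟧ = {x : ⟨x, x5⟩ ∈ ⟦on⟧} = {x2, x3, x4, x7, x8, x9}
⟦under x6⟧ = {x : ⟨x, x6⟩ ∈ ⟦under⟧} = {x3, x4, x5, x6, x7, x8, x10}
⟦beside x8⟧ = {x : ⟨x, x8⟩ ∈ ⟦beside⟧} = {x3, x4, x7, x9, x10}
⟦tile⟧ = {x1, x2, x5, x6, x7, x9, x10}
… ∩ ⟦on x5⟧ = {x1, x2, x5, x6, x7, x9, x10} ∩ {x2, x3, x4, x7, x8, x9} = {x2, x7, x9}
… ∩ ⟦under x6⟧ = {x2, x7, x9} ∩ {x3, x4, x5, x6, x7, x8, x10} = {x7}
… ∩ ⟦beside x8⟧ = {x7} ∩ {x3, x4, x7, x9, x10} = {x7}
So ⟦tile on x5 under x6 beside x8⟧ = {x7}.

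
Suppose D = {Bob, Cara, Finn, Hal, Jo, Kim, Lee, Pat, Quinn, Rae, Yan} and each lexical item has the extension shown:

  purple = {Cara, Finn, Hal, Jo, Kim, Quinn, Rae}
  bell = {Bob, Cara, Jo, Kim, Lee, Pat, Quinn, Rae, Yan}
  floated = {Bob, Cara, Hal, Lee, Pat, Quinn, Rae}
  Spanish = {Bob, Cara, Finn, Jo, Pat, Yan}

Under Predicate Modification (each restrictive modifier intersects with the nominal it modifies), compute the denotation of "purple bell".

{Cara, Jo, Kim, Quinn, Rae}

⟦bell⟧ = {Bob, Cara, Jo, Kim, Lee, Pat, Quinn, Rae, Yan}
… ∩ ⟦purple⟧ = {Bob, Cara, Jo, Kim, Lee, Pat, Quinn, Rae, Yan} ∩ {Cara, Finn, Hal, Jo, Kim, Quinn, Rae} = {Cara, Jo, Kim, Quinn, Rae}
So ⟦purple bell⟧ = {Cara, Jo, Kim, Quinn, Rae}.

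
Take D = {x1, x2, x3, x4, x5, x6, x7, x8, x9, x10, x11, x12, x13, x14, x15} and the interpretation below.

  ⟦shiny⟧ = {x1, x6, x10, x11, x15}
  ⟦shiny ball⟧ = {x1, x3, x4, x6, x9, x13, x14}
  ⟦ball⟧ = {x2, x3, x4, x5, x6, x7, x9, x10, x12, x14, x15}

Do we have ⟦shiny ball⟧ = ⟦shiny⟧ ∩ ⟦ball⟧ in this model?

no

⟦shiny⟧ ∩ ⟦ball⟧ = {x1, x6, x10, x11, x15} ∩ {x2, x3, x4, x5, x6, x7, x9, x10, x12, x14, x15} = {x6, x10, x15}
Observed ⟦shiny ball⟧ = {x1, x3, x4, x6, x9, x13, x14}.
These differ, so the modifier is not intersective in this model.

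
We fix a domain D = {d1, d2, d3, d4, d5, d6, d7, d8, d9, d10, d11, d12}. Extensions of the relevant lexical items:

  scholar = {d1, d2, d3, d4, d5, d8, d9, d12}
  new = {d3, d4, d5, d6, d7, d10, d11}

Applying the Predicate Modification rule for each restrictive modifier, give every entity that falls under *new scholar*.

⟦scholar⟧ = {d1, d2, d3, d4, d5, d8, d9, d12}
… ∩ ⟦new⟧ = {d1, d2, d3, d4, d5, d8, d9, d12} ∩ {d3, d4, d5, d6, d7, d10, d11} = {d3, d4, d5}
So ⟦new scholar⟧ = {d3, d4, d5}.

{d3, d4, d5}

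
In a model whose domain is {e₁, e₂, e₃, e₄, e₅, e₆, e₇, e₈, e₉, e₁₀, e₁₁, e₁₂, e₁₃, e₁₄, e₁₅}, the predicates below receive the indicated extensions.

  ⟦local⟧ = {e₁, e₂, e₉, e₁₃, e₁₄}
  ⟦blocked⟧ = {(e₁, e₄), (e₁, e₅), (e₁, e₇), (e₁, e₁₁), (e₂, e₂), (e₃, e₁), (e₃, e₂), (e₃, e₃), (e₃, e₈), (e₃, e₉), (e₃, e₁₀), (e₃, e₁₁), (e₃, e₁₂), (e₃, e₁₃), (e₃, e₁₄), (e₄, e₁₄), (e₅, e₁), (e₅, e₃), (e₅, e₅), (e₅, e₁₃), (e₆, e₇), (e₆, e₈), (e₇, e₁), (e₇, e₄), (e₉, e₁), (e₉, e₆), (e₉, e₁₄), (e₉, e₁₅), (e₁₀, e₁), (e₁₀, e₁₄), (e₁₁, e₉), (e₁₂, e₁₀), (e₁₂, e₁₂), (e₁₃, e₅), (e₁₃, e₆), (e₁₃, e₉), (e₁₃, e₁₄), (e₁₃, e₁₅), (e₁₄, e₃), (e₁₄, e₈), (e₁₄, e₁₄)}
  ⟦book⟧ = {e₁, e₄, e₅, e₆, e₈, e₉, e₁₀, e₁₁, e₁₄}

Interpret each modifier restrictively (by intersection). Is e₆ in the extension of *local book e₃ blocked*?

⟦e₃ blocked⟧ = {x : ⟨e₃, x⟩ ∈ ⟦blocked⟧} = {e₁, e₂, e₃, e₈, e₉, e₁₀, e₁₁, e₁₂, e₁₃, e₁₄}
⟦book⟧ = {e₁, e₄, e₅, e₆, e₈, e₉, e₁₀, e₁₁, e₁₄}
… ∩ ⟦e₃ blocked⟧ = {e₁, e₄, e₅, e₆, e₈, e₉, e₁₀, e₁₁, e₁₄} ∩ {e₁, e₂, e₃, e₈, e₉, e₁₀, e₁₁, e₁₂, e₁₃, e₁₄} = {e₁, e₈, e₉, e₁₀, e₁₁, e₁₄}
… ∩ ⟦local⟧ = {e₁, e₈, e₉, e₁₀, e₁₁, e₁₄} ∩ {e₁, e₂, e₉, e₁₃, e₁₄} = {e₁, e₉, e₁₄}
⟦local book e₃ blocked⟧ = {e₁, e₉, e₁₄}; e₆ ∉ this set.

no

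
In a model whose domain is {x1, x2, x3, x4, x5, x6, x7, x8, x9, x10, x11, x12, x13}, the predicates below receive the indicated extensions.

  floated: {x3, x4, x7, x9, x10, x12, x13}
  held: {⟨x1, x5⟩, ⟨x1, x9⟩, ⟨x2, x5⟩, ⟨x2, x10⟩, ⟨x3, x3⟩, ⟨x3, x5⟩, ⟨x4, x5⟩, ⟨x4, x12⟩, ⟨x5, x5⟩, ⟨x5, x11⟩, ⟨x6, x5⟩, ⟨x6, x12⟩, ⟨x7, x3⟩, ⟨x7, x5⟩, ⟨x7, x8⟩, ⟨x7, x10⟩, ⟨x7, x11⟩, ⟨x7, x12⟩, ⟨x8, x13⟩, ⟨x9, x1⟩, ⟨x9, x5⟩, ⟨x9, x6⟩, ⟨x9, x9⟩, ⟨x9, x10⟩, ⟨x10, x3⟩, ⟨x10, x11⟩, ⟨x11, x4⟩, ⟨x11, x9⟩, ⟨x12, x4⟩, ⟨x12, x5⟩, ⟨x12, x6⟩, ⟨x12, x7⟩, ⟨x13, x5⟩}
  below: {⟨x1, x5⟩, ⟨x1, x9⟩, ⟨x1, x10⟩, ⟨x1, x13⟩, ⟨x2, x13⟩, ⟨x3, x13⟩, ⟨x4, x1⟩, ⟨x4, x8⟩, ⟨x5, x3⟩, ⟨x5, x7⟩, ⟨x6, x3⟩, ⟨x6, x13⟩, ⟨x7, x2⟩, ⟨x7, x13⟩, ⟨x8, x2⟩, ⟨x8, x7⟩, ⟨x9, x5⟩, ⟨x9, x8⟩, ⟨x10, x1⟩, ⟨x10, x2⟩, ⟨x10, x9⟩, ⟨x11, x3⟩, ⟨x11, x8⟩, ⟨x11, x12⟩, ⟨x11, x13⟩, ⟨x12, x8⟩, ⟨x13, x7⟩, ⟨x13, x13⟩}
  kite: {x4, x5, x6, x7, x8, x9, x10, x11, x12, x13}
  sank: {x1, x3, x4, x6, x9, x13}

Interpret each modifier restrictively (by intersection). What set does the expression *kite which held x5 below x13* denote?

⟦which held x5⟧ = {x : ⟨x, x5⟩ ∈ ⟦held⟧} = {x1, x2, x3, x4, x5, x6, x7, x9, x12, x13}
⟦below x13⟧ = {x : ⟨x, x13⟩ ∈ ⟦below⟧} = {x1, x2, x3, x6, x7, x11, x13}
⟦kite⟧ = {x4, x5, x6, x7, x8, x9, x10, x11, x12, x13}
… ∩ ⟦which held x5⟧ = {x4, x5, x6, x7, x8, x9, x10, x11, x12, x13} ∩ {x1, x2, x3, x4, x5, x6, x7, x9, x12, x13} = {x4, x5, x6, x7, x9, x12, x13}
… ∩ ⟦below x13⟧ = {x4, x5, x6, x7, x9, x12, x13} ∩ {x1, x2, x3, x6, x7, x11, x13} = {x6, x7, x13}
So ⟦kite which held x5 below x13⟧ = {x6, x7, x13}.

{x6, x7, x13}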